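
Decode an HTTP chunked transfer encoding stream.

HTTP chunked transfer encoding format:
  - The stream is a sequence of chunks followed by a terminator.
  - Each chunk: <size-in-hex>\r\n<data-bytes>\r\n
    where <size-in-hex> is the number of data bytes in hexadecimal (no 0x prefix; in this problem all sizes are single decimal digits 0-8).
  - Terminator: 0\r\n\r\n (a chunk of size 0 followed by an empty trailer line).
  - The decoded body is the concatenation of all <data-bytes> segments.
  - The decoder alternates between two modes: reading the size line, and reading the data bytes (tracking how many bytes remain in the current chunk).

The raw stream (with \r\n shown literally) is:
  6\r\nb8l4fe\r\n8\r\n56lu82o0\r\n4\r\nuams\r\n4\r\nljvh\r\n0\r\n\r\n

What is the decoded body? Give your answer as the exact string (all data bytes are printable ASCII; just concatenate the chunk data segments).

Answer: b8l4fe56lu82o0uamsljvh

Derivation:
Chunk 1: stream[0..1]='6' size=0x6=6, data at stream[3..9]='b8l4fe' -> body[0..6], body so far='b8l4fe'
Chunk 2: stream[11..12]='8' size=0x8=8, data at stream[14..22]='56lu82o0' -> body[6..14], body so far='b8l4fe56lu82o0'
Chunk 3: stream[24..25]='4' size=0x4=4, data at stream[27..31]='uams' -> body[14..18], body so far='b8l4fe56lu82o0uams'
Chunk 4: stream[33..34]='4' size=0x4=4, data at stream[36..40]='ljvh' -> body[18..22], body so far='b8l4fe56lu82o0uamsljvh'
Chunk 5: stream[42..43]='0' size=0 (terminator). Final body='b8l4fe56lu82o0uamsljvh' (22 bytes)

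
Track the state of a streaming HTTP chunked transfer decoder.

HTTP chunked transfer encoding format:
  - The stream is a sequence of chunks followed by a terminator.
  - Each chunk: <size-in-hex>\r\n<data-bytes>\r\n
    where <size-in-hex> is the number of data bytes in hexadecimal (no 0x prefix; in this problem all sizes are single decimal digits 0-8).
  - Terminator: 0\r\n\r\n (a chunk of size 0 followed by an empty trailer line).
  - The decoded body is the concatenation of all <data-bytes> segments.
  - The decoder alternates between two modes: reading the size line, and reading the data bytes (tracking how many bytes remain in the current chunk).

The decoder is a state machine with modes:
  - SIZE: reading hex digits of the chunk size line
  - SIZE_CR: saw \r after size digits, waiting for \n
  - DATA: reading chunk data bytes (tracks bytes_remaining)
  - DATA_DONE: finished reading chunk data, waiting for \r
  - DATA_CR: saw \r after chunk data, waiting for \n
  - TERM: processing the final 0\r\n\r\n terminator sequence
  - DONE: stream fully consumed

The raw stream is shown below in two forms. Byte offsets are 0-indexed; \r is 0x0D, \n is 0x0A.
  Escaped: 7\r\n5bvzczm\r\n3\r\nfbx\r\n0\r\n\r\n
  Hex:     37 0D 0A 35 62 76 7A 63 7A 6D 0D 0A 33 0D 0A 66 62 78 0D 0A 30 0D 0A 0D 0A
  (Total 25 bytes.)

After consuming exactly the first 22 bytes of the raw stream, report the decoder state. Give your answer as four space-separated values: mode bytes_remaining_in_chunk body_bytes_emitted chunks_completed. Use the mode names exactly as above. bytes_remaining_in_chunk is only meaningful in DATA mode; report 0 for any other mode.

Byte 0 = '7': mode=SIZE remaining=0 emitted=0 chunks_done=0
Byte 1 = 0x0D: mode=SIZE_CR remaining=0 emitted=0 chunks_done=0
Byte 2 = 0x0A: mode=DATA remaining=7 emitted=0 chunks_done=0
Byte 3 = '5': mode=DATA remaining=6 emitted=1 chunks_done=0
Byte 4 = 'b': mode=DATA remaining=5 emitted=2 chunks_done=0
Byte 5 = 'v': mode=DATA remaining=4 emitted=3 chunks_done=0
Byte 6 = 'z': mode=DATA remaining=3 emitted=4 chunks_done=0
Byte 7 = 'c': mode=DATA remaining=2 emitted=5 chunks_done=0
Byte 8 = 'z': mode=DATA remaining=1 emitted=6 chunks_done=0
Byte 9 = 'm': mode=DATA_DONE remaining=0 emitted=7 chunks_done=0
Byte 10 = 0x0D: mode=DATA_CR remaining=0 emitted=7 chunks_done=0
Byte 11 = 0x0A: mode=SIZE remaining=0 emitted=7 chunks_done=1
Byte 12 = '3': mode=SIZE remaining=0 emitted=7 chunks_done=1
Byte 13 = 0x0D: mode=SIZE_CR remaining=0 emitted=7 chunks_done=1
Byte 14 = 0x0A: mode=DATA remaining=3 emitted=7 chunks_done=1
Byte 15 = 'f': mode=DATA remaining=2 emitted=8 chunks_done=1
Byte 16 = 'b': mode=DATA remaining=1 emitted=9 chunks_done=1
Byte 17 = 'x': mode=DATA_DONE remaining=0 emitted=10 chunks_done=1
Byte 18 = 0x0D: mode=DATA_CR remaining=0 emitted=10 chunks_done=1
Byte 19 = 0x0A: mode=SIZE remaining=0 emitted=10 chunks_done=2
Byte 20 = '0': mode=SIZE remaining=0 emitted=10 chunks_done=2
Byte 21 = 0x0D: mode=SIZE_CR remaining=0 emitted=10 chunks_done=2

Answer: SIZE_CR 0 10 2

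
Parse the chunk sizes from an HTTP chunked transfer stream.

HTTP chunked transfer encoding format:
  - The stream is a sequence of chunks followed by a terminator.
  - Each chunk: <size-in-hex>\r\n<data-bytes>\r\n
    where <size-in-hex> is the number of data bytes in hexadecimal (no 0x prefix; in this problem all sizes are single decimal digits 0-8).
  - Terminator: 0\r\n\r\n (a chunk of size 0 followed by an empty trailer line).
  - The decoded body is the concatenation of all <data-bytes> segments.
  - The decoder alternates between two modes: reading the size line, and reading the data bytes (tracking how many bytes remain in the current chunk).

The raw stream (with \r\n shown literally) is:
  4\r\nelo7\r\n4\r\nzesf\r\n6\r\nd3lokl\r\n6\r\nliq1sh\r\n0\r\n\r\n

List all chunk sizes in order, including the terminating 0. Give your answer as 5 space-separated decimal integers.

Chunk 1: stream[0..1]='4' size=0x4=4, data at stream[3..7]='elo7' -> body[0..4], body so far='elo7'
Chunk 2: stream[9..10]='4' size=0x4=4, data at stream[12..16]='zesf' -> body[4..8], body so far='elo7zesf'
Chunk 3: stream[18..19]='6' size=0x6=6, data at stream[21..27]='d3lokl' -> body[8..14], body so far='elo7zesfd3lokl'
Chunk 4: stream[29..30]='6' size=0x6=6, data at stream[32..38]='liq1sh' -> body[14..20], body so far='elo7zesfd3loklliq1sh'
Chunk 5: stream[40..41]='0' size=0 (terminator). Final body='elo7zesfd3loklliq1sh' (20 bytes)

Answer: 4 4 6 6 0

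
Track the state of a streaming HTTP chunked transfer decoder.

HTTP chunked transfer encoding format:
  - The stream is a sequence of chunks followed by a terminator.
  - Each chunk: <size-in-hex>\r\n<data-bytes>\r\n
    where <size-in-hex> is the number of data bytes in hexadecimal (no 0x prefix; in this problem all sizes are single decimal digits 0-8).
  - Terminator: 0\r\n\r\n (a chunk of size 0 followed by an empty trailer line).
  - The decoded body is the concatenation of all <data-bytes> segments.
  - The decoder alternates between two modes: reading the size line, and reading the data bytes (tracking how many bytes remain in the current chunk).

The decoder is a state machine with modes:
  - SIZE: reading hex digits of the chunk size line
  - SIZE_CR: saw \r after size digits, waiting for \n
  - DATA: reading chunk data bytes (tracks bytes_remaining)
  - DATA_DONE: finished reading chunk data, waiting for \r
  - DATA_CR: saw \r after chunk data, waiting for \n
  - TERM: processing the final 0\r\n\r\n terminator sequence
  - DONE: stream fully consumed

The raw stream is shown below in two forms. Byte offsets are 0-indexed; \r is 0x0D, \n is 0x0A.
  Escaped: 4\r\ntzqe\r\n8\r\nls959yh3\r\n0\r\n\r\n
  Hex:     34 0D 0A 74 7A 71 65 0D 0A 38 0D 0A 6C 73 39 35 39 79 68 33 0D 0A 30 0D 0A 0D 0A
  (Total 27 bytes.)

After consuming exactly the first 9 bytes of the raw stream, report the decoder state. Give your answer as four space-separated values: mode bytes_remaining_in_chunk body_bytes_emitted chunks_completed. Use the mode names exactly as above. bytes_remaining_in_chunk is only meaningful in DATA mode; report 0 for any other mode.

Byte 0 = '4': mode=SIZE remaining=0 emitted=0 chunks_done=0
Byte 1 = 0x0D: mode=SIZE_CR remaining=0 emitted=0 chunks_done=0
Byte 2 = 0x0A: mode=DATA remaining=4 emitted=0 chunks_done=0
Byte 3 = 't': mode=DATA remaining=3 emitted=1 chunks_done=0
Byte 4 = 'z': mode=DATA remaining=2 emitted=2 chunks_done=0
Byte 5 = 'q': mode=DATA remaining=1 emitted=3 chunks_done=0
Byte 6 = 'e': mode=DATA_DONE remaining=0 emitted=4 chunks_done=0
Byte 7 = 0x0D: mode=DATA_CR remaining=0 emitted=4 chunks_done=0
Byte 8 = 0x0A: mode=SIZE remaining=0 emitted=4 chunks_done=1

Answer: SIZE 0 4 1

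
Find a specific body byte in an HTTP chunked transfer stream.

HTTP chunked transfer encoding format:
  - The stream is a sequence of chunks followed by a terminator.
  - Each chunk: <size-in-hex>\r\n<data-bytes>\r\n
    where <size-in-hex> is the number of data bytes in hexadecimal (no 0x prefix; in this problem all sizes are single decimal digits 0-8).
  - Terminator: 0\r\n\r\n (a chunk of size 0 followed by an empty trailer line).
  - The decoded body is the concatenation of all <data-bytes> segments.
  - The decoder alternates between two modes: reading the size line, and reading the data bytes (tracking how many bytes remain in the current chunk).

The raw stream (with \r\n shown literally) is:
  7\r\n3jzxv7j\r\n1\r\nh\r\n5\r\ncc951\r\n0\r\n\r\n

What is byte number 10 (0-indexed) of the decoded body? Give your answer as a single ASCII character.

Chunk 1: stream[0..1]='7' size=0x7=7, data at stream[3..10]='3jzxv7j' -> body[0..7], body so far='3jzxv7j'
Chunk 2: stream[12..13]='1' size=0x1=1, data at stream[15..16]='h' -> body[7..8], body so far='3jzxv7jh'
Chunk 3: stream[18..19]='5' size=0x5=5, data at stream[21..26]='cc951' -> body[8..13], body so far='3jzxv7jhcc951'
Chunk 4: stream[28..29]='0' size=0 (terminator). Final body='3jzxv7jhcc951' (13 bytes)
Body byte 10 = '9'

Answer: 9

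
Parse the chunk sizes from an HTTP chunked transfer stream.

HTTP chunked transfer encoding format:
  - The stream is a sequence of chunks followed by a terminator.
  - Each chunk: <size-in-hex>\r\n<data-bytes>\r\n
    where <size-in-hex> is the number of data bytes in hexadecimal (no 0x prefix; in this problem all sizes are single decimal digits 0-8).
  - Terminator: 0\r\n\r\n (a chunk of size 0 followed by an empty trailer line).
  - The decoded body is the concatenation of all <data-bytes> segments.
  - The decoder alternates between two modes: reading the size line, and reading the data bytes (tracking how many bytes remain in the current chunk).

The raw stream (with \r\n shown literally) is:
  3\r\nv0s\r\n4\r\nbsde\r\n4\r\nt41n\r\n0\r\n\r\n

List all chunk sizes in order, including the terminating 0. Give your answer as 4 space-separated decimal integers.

Answer: 3 4 4 0

Derivation:
Chunk 1: stream[0..1]='3' size=0x3=3, data at stream[3..6]='v0s' -> body[0..3], body so far='v0s'
Chunk 2: stream[8..9]='4' size=0x4=4, data at stream[11..15]='bsde' -> body[3..7], body so far='v0sbsde'
Chunk 3: stream[17..18]='4' size=0x4=4, data at stream[20..24]='t41n' -> body[7..11], body so far='v0sbsdet41n'
Chunk 4: stream[26..27]='0' size=0 (terminator). Final body='v0sbsdet41n' (11 bytes)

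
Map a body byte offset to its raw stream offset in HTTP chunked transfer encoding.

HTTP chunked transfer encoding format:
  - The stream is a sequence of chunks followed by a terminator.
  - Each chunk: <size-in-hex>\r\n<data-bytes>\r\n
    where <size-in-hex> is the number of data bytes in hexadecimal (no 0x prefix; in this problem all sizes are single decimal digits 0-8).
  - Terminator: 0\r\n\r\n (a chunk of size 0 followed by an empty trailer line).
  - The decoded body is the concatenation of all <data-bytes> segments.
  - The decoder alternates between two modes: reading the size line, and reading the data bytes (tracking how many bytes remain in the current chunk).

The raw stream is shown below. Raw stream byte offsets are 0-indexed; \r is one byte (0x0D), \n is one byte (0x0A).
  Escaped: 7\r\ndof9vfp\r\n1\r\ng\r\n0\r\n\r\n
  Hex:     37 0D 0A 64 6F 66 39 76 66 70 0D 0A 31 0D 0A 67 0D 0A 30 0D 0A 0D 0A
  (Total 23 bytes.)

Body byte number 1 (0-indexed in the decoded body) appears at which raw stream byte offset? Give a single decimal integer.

Chunk 1: stream[0..1]='7' size=0x7=7, data at stream[3..10]='dof9vfp' -> body[0..7], body so far='dof9vfp'
Chunk 2: stream[12..13]='1' size=0x1=1, data at stream[15..16]='g' -> body[7..8], body so far='dof9vfpg'
Chunk 3: stream[18..19]='0' size=0 (terminator). Final body='dof9vfpg' (8 bytes)
Body byte 1 at stream offset 4

Answer: 4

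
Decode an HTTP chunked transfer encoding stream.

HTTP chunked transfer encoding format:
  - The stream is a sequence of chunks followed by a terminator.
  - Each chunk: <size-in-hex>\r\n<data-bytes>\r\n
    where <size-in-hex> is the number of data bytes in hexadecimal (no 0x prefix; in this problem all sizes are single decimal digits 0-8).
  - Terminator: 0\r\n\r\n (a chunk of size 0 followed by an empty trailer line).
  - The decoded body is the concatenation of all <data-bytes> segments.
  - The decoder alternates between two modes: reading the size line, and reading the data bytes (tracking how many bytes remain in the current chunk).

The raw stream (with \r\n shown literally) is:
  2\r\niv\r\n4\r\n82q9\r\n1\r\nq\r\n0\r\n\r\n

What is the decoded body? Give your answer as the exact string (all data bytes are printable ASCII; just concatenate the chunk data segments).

Answer: iv82q9q

Derivation:
Chunk 1: stream[0..1]='2' size=0x2=2, data at stream[3..5]='iv' -> body[0..2], body so far='iv'
Chunk 2: stream[7..8]='4' size=0x4=4, data at stream[10..14]='82q9' -> body[2..6], body so far='iv82q9'
Chunk 3: stream[16..17]='1' size=0x1=1, data at stream[19..20]='q' -> body[6..7], body so far='iv82q9q'
Chunk 4: stream[22..23]='0' size=0 (terminator). Final body='iv82q9q' (7 bytes)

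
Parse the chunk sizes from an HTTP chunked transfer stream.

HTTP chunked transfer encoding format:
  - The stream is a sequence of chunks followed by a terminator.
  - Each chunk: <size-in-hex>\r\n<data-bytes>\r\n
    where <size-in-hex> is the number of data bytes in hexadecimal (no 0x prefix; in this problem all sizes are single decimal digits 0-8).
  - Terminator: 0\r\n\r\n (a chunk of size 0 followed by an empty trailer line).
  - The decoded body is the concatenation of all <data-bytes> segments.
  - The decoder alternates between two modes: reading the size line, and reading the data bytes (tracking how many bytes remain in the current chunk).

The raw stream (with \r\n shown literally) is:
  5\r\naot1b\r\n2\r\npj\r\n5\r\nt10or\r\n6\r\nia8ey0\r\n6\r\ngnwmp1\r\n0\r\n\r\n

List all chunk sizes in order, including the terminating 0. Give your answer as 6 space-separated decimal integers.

Chunk 1: stream[0..1]='5' size=0x5=5, data at stream[3..8]='aot1b' -> body[0..5], body so far='aot1b'
Chunk 2: stream[10..11]='2' size=0x2=2, data at stream[13..15]='pj' -> body[5..7], body so far='aot1bpj'
Chunk 3: stream[17..18]='5' size=0x5=5, data at stream[20..25]='t10or' -> body[7..12], body so far='aot1bpjt10or'
Chunk 4: stream[27..28]='6' size=0x6=6, data at stream[30..36]='ia8ey0' -> body[12..18], body so far='aot1bpjt10oria8ey0'
Chunk 5: stream[38..39]='6' size=0x6=6, data at stream[41..47]='gnwmp1' -> body[18..24], body so far='aot1bpjt10oria8ey0gnwmp1'
Chunk 6: stream[49..50]='0' size=0 (terminator). Final body='aot1bpjt10oria8ey0gnwmp1' (24 bytes)

Answer: 5 2 5 6 6 0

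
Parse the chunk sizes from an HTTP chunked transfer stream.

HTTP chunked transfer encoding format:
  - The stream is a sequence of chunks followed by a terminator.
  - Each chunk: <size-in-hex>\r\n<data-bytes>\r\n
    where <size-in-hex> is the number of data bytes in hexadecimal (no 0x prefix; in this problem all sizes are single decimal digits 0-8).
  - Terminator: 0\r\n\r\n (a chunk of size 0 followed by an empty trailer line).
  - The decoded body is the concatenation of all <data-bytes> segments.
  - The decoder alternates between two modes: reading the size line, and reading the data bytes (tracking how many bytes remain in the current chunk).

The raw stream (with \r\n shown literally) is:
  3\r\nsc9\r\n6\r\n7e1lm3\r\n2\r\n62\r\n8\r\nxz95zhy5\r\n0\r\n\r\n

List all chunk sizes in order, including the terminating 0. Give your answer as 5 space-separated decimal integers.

Answer: 3 6 2 8 0

Derivation:
Chunk 1: stream[0..1]='3' size=0x3=3, data at stream[3..6]='sc9' -> body[0..3], body so far='sc9'
Chunk 2: stream[8..9]='6' size=0x6=6, data at stream[11..17]='7e1lm3' -> body[3..9], body so far='sc97e1lm3'
Chunk 3: stream[19..20]='2' size=0x2=2, data at stream[22..24]='62' -> body[9..11], body so far='sc97e1lm362'
Chunk 4: stream[26..27]='8' size=0x8=8, data at stream[29..37]='xz95zhy5' -> body[11..19], body so far='sc97e1lm362xz95zhy5'
Chunk 5: stream[39..40]='0' size=0 (terminator). Final body='sc97e1lm362xz95zhy5' (19 bytes)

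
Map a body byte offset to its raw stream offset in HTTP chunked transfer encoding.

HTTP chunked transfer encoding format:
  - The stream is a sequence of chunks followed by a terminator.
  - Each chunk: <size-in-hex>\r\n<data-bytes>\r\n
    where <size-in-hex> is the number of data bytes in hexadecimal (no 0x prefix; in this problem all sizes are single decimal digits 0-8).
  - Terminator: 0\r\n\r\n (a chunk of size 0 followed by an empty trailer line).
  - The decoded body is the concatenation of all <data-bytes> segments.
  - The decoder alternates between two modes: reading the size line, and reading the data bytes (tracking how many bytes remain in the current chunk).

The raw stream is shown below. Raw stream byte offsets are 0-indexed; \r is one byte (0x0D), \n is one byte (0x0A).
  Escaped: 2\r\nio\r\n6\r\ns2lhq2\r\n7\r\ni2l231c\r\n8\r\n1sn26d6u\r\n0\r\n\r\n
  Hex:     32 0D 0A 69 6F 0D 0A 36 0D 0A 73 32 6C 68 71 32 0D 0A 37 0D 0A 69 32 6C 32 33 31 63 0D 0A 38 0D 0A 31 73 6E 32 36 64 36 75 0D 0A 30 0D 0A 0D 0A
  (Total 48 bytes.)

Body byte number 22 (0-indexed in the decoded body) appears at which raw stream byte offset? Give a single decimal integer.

Answer: 40

Derivation:
Chunk 1: stream[0..1]='2' size=0x2=2, data at stream[3..5]='io' -> body[0..2], body so far='io'
Chunk 2: stream[7..8]='6' size=0x6=6, data at stream[10..16]='s2lhq2' -> body[2..8], body so far='ios2lhq2'
Chunk 3: stream[18..19]='7' size=0x7=7, data at stream[21..28]='i2l231c' -> body[8..15], body so far='ios2lhq2i2l231c'
Chunk 4: stream[30..31]='8' size=0x8=8, data at stream[33..41]='1sn26d6u' -> body[15..23], body so far='ios2lhq2i2l231c1sn26d6u'
Chunk 5: stream[43..44]='0' size=0 (terminator). Final body='ios2lhq2i2l231c1sn26d6u' (23 bytes)
Body byte 22 at stream offset 40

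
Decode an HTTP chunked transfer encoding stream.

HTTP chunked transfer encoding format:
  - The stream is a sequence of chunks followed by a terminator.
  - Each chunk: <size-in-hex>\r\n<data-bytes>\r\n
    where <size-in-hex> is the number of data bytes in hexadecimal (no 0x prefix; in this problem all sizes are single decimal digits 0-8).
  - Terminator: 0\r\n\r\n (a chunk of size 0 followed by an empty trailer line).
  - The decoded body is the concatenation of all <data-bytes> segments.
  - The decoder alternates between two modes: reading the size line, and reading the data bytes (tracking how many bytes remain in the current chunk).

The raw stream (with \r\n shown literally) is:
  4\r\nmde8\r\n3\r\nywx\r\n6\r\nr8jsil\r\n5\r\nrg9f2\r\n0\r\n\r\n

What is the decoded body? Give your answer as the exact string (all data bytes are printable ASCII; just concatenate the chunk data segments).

Answer: mde8ywxr8jsilrg9f2

Derivation:
Chunk 1: stream[0..1]='4' size=0x4=4, data at stream[3..7]='mde8' -> body[0..4], body so far='mde8'
Chunk 2: stream[9..10]='3' size=0x3=3, data at stream[12..15]='ywx' -> body[4..7], body so far='mde8ywx'
Chunk 3: stream[17..18]='6' size=0x6=6, data at stream[20..26]='r8jsil' -> body[7..13], body so far='mde8ywxr8jsil'
Chunk 4: stream[28..29]='5' size=0x5=5, data at stream[31..36]='rg9f2' -> body[13..18], body so far='mde8ywxr8jsilrg9f2'
Chunk 5: stream[38..39]='0' size=0 (terminator). Final body='mde8ywxr8jsilrg9f2' (18 bytes)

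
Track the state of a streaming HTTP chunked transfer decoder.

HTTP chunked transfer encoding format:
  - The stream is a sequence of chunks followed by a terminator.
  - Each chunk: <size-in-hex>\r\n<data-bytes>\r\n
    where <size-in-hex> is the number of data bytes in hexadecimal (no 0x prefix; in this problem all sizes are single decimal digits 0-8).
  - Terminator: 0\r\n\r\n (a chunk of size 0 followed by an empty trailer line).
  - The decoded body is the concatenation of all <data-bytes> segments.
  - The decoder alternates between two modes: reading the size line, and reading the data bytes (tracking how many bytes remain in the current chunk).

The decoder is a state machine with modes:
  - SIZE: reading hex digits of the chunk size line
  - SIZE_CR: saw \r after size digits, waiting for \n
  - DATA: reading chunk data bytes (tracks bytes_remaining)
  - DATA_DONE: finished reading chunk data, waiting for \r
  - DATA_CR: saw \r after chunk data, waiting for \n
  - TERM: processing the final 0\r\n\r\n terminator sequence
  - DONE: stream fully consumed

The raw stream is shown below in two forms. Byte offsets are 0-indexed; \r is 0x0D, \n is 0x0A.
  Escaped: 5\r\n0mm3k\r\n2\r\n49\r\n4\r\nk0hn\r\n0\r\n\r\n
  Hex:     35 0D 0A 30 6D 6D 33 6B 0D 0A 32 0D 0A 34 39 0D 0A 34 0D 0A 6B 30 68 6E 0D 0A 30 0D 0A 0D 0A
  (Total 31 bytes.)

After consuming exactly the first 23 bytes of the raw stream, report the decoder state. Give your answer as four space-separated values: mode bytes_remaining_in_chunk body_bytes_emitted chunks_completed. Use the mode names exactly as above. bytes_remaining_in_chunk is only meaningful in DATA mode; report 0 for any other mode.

Answer: DATA 1 10 2

Derivation:
Byte 0 = '5': mode=SIZE remaining=0 emitted=0 chunks_done=0
Byte 1 = 0x0D: mode=SIZE_CR remaining=0 emitted=0 chunks_done=0
Byte 2 = 0x0A: mode=DATA remaining=5 emitted=0 chunks_done=0
Byte 3 = '0': mode=DATA remaining=4 emitted=1 chunks_done=0
Byte 4 = 'm': mode=DATA remaining=3 emitted=2 chunks_done=0
Byte 5 = 'm': mode=DATA remaining=2 emitted=3 chunks_done=0
Byte 6 = '3': mode=DATA remaining=1 emitted=4 chunks_done=0
Byte 7 = 'k': mode=DATA_DONE remaining=0 emitted=5 chunks_done=0
Byte 8 = 0x0D: mode=DATA_CR remaining=0 emitted=5 chunks_done=0
Byte 9 = 0x0A: mode=SIZE remaining=0 emitted=5 chunks_done=1
Byte 10 = '2': mode=SIZE remaining=0 emitted=5 chunks_done=1
Byte 11 = 0x0D: mode=SIZE_CR remaining=0 emitted=5 chunks_done=1
Byte 12 = 0x0A: mode=DATA remaining=2 emitted=5 chunks_done=1
Byte 13 = '4': mode=DATA remaining=1 emitted=6 chunks_done=1
Byte 14 = '9': mode=DATA_DONE remaining=0 emitted=7 chunks_done=1
Byte 15 = 0x0D: mode=DATA_CR remaining=0 emitted=7 chunks_done=1
Byte 16 = 0x0A: mode=SIZE remaining=0 emitted=7 chunks_done=2
Byte 17 = '4': mode=SIZE remaining=0 emitted=7 chunks_done=2
Byte 18 = 0x0D: mode=SIZE_CR remaining=0 emitted=7 chunks_done=2
Byte 19 = 0x0A: mode=DATA remaining=4 emitted=7 chunks_done=2
Byte 20 = 'k': mode=DATA remaining=3 emitted=8 chunks_done=2
Byte 21 = '0': mode=DATA remaining=2 emitted=9 chunks_done=2
Byte 22 = 'h': mode=DATA remaining=1 emitted=10 chunks_done=2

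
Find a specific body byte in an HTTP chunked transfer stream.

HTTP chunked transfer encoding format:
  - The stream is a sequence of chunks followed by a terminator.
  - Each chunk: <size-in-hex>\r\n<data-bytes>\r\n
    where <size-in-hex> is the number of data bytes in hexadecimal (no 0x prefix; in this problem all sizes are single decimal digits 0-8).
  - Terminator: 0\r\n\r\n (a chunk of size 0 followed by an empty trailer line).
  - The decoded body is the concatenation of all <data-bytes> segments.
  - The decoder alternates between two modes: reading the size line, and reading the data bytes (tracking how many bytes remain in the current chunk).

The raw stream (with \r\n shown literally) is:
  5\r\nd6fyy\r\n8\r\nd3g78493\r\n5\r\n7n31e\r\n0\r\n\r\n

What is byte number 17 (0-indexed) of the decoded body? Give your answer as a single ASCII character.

Chunk 1: stream[0..1]='5' size=0x5=5, data at stream[3..8]='d6fyy' -> body[0..5], body so far='d6fyy'
Chunk 2: stream[10..11]='8' size=0x8=8, data at stream[13..21]='d3g78493' -> body[5..13], body so far='d6fyyd3g78493'
Chunk 3: stream[23..24]='5' size=0x5=5, data at stream[26..31]='7n31e' -> body[13..18], body so far='d6fyyd3g784937n31e'
Chunk 4: stream[33..34]='0' size=0 (terminator). Final body='d6fyyd3g784937n31e' (18 bytes)
Body byte 17 = 'e'

Answer: e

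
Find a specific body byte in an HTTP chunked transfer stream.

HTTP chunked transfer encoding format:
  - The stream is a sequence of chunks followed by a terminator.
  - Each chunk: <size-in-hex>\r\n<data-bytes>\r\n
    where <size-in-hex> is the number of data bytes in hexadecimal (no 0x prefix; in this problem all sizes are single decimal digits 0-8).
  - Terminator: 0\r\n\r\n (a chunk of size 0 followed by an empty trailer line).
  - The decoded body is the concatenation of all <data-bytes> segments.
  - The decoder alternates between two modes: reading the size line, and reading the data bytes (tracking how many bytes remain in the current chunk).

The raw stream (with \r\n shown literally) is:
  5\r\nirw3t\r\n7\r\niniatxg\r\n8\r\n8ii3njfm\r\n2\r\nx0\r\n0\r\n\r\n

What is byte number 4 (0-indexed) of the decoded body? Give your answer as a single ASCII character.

Answer: t

Derivation:
Chunk 1: stream[0..1]='5' size=0x5=5, data at stream[3..8]='irw3t' -> body[0..5], body so far='irw3t'
Chunk 2: stream[10..11]='7' size=0x7=7, data at stream[13..20]='iniatxg' -> body[5..12], body so far='irw3tiniatxg'
Chunk 3: stream[22..23]='8' size=0x8=8, data at stream[25..33]='8ii3njfm' -> body[12..20], body so far='irw3tiniatxg8ii3njfm'
Chunk 4: stream[35..36]='2' size=0x2=2, data at stream[38..40]='x0' -> body[20..22], body so far='irw3tiniatxg8ii3njfmx0'
Chunk 5: stream[42..43]='0' size=0 (terminator). Final body='irw3tiniatxg8ii3njfmx0' (22 bytes)
Body byte 4 = 't'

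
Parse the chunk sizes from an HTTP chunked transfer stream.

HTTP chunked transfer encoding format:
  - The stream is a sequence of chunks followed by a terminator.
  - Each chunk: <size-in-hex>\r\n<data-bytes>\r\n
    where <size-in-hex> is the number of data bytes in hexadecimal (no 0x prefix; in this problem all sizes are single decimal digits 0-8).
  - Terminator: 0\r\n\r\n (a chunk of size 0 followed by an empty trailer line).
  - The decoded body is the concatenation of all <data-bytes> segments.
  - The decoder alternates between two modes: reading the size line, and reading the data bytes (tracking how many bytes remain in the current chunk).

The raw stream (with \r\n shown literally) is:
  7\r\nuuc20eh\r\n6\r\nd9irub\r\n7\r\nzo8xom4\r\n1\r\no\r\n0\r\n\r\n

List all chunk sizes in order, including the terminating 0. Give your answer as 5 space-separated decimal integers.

Answer: 7 6 7 1 0

Derivation:
Chunk 1: stream[0..1]='7' size=0x7=7, data at stream[3..10]='uuc20eh' -> body[0..7], body so far='uuc20eh'
Chunk 2: stream[12..13]='6' size=0x6=6, data at stream[15..21]='d9irub' -> body[7..13], body so far='uuc20ehd9irub'
Chunk 3: stream[23..24]='7' size=0x7=7, data at stream[26..33]='zo8xom4' -> body[13..20], body so far='uuc20ehd9irubzo8xom4'
Chunk 4: stream[35..36]='1' size=0x1=1, data at stream[38..39]='o' -> body[20..21], body so far='uuc20ehd9irubzo8xom4o'
Chunk 5: stream[41..42]='0' size=0 (terminator). Final body='uuc20ehd9irubzo8xom4o' (21 bytes)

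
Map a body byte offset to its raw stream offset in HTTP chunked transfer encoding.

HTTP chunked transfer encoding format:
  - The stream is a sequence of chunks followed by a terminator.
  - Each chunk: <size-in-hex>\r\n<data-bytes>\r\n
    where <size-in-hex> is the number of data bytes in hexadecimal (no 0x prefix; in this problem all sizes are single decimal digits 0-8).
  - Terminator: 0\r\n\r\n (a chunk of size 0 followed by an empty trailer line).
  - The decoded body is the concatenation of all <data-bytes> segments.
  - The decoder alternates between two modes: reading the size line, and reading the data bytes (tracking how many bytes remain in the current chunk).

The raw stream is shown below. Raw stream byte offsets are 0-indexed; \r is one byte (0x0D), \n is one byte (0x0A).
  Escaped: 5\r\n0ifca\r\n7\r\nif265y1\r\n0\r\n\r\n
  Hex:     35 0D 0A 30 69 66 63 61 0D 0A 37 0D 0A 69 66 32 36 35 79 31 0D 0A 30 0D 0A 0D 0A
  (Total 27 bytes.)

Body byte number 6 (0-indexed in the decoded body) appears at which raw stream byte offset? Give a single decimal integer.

Answer: 14

Derivation:
Chunk 1: stream[0..1]='5' size=0x5=5, data at stream[3..8]='0ifca' -> body[0..5], body so far='0ifca'
Chunk 2: stream[10..11]='7' size=0x7=7, data at stream[13..20]='if265y1' -> body[5..12], body so far='0ifcaif265y1'
Chunk 3: stream[22..23]='0' size=0 (terminator). Final body='0ifcaif265y1' (12 bytes)
Body byte 6 at stream offset 14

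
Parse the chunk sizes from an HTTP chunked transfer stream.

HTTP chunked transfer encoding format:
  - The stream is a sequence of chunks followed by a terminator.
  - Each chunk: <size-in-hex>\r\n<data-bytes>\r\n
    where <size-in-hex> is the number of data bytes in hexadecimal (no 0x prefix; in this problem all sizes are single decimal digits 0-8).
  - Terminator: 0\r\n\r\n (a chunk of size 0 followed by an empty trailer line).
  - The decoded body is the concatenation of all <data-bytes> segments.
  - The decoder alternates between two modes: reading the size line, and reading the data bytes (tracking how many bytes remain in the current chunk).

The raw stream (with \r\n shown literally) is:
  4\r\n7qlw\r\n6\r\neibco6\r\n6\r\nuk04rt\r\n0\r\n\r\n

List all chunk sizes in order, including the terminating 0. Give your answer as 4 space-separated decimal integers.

Chunk 1: stream[0..1]='4' size=0x4=4, data at stream[3..7]='7qlw' -> body[0..4], body so far='7qlw'
Chunk 2: stream[9..10]='6' size=0x6=6, data at stream[12..18]='eibco6' -> body[4..10], body so far='7qlweibco6'
Chunk 3: stream[20..21]='6' size=0x6=6, data at stream[23..29]='uk04rt' -> body[10..16], body so far='7qlweibco6uk04rt'
Chunk 4: stream[31..32]='0' size=0 (terminator). Final body='7qlweibco6uk04rt' (16 bytes)

Answer: 4 6 6 0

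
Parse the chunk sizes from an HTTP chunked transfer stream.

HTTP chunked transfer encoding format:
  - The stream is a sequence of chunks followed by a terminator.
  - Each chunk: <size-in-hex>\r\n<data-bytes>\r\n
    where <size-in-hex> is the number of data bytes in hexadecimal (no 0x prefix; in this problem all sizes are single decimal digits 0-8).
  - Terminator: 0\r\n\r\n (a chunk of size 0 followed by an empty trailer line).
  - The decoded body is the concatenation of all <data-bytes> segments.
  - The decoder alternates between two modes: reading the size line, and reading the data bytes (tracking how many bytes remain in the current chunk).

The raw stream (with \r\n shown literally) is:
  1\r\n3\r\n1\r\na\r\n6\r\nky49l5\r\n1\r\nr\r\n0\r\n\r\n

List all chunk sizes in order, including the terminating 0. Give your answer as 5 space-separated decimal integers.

Answer: 1 1 6 1 0

Derivation:
Chunk 1: stream[0..1]='1' size=0x1=1, data at stream[3..4]='3' -> body[0..1], body so far='3'
Chunk 2: stream[6..7]='1' size=0x1=1, data at stream[9..10]='a' -> body[1..2], body so far='3a'
Chunk 3: stream[12..13]='6' size=0x6=6, data at stream[15..21]='ky49l5' -> body[2..8], body so far='3aky49l5'
Chunk 4: stream[23..24]='1' size=0x1=1, data at stream[26..27]='r' -> body[8..9], body so far='3aky49l5r'
Chunk 5: stream[29..30]='0' size=0 (terminator). Final body='3aky49l5r' (9 bytes)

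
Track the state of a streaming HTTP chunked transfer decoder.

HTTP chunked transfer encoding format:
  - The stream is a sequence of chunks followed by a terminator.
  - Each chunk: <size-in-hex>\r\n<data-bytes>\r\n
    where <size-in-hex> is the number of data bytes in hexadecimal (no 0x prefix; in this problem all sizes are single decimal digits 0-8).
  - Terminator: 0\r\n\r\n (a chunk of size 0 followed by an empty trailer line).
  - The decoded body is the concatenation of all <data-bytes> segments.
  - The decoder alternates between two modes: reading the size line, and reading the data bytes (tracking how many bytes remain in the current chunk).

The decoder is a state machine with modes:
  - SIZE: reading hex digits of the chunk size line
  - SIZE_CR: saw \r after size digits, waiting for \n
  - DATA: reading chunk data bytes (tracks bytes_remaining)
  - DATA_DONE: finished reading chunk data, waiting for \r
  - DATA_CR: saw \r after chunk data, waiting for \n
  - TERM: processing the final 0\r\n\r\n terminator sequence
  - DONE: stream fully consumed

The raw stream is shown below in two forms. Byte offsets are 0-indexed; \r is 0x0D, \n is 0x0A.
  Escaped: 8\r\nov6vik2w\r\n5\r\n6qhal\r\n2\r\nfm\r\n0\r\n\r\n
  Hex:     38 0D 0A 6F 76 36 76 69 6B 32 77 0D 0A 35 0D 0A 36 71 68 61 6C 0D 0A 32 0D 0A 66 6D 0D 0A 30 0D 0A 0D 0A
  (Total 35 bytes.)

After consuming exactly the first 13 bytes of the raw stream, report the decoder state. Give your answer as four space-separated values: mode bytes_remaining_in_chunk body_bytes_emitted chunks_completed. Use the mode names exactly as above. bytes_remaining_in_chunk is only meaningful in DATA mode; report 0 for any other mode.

Byte 0 = '8': mode=SIZE remaining=0 emitted=0 chunks_done=0
Byte 1 = 0x0D: mode=SIZE_CR remaining=0 emitted=0 chunks_done=0
Byte 2 = 0x0A: mode=DATA remaining=8 emitted=0 chunks_done=0
Byte 3 = 'o': mode=DATA remaining=7 emitted=1 chunks_done=0
Byte 4 = 'v': mode=DATA remaining=6 emitted=2 chunks_done=0
Byte 5 = '6': mode=DATA remaining=5 emitted=3 chunks_done=0
Byte 6 = 'v': mode=DATA remaining=4 emitted=4 chunks_done=0
Byte 7 = 'i': mode=DATA remaining=3 emitted=5 chunks_done=0
Byte 8 = 'k': mode=DATA remaining=2 emitted=6 chunks_done=0
Byte 9 = '2': mode=DATA remaining=1 emitted=7 chunks_done=0
Byte 10 = 'w': mode=DATA_DONE remaining=0 emitted=8 chunks_done=0
Byte 11 = 0x0D: mode=DATA_CR remaining=0 emitted=8 chunks_done=0
Byte 12 = 0x0A: mode=SIZE remaining=0 emitted=8 chunks_done=1

Answer: SIZE 0 8 1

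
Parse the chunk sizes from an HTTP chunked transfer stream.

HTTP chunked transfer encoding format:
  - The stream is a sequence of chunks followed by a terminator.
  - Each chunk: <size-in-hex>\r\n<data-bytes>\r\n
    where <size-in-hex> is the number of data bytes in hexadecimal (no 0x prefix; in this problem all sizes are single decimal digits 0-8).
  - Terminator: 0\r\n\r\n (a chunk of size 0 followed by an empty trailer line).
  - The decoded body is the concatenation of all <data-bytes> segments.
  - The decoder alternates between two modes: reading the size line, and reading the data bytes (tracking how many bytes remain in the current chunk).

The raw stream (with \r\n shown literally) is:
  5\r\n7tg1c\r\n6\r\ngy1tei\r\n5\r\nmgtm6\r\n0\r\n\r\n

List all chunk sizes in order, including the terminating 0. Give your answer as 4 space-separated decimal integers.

Answer: 5 6 5 0

Derivation:
Chunk 1: stream[0..1]='5' size=0x5=5, data at stream[3..8]='7tg1c' -> body[0..5], body so far='7tg1c'
Chunk 2: stream[10..11]='6' size=0x6=6, data at stream[13..19]='gy1tei' -> body[5..11], body so far='7tg1cgy1tei'
Chunk 3: stream[21..22]='5' size=0x5=5, data at stream[24..29]='mgtm6' -> body[11..16], body so far='7tg1cgy1teimgtm6'
Chunk 4: stream[31..32]='0' size=0 (terminator). Final body='7tg1cgy1teimgtm6' (16 bytes)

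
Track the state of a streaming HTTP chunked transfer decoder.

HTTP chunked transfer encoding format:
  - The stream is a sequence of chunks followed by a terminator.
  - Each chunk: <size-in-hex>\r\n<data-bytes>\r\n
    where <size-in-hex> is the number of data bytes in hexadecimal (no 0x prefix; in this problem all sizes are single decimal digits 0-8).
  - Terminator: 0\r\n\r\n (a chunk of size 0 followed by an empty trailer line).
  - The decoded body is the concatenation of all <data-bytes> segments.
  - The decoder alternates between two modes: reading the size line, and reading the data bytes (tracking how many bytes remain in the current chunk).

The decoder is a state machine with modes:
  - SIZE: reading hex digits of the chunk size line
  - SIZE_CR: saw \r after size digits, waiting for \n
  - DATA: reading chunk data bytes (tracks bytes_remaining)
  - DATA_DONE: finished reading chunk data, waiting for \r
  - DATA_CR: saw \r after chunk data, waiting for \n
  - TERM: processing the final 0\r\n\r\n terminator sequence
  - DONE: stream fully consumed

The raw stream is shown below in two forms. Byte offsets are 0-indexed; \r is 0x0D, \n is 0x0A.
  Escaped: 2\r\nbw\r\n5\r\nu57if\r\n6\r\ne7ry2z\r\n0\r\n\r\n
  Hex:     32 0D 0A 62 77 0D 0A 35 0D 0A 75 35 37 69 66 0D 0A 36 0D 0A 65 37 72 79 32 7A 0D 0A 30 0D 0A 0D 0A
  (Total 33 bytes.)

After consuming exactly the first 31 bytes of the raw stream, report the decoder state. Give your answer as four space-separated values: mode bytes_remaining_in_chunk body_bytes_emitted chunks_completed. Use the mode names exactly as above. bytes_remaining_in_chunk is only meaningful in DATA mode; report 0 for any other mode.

Answer: TERM 0 13 3

Derivation:
Byte 0 = '2': mode=SIZE remaining=0 emitted=0 chunks_done=0
Byte 1 = 0x0D: mode=SIZE_CR remaining=0 emitted=0 chunks_done=0
Byte 2 = 0x0A: mode=DATA remaining=2 emitted=0 chunks_done=0
Byte 3 = 'b': mode=DATA remaining=1 emitted=1 chunks_done=0
Byte 4 = 'w': mode=DATA_DONE remaining=0 emitted=2 chunks_done=0
Byte 5 = 0x0D: mode=DATA_CR remaining=0 emitted=2 chunks_done=0
Byte 6 = 0x0A: mode=SIZE remaining=0 emitted=2 chunks_done=1
Byte 7 = '5': mode=SIZE remaining=0 emitted=2 chunks_done=1
Byte 8 = 0x0D: mode=SIZE_CR remaining=0 emitted=2 chunks_done=1
Byte 9 = 0x0A: mode=DATA remaining=5 emitted=2 chunks_done=1
Byte 10 = 'u': mode=DATA remaining=4 emitted=3 chunks_done=1
Byte 11 = '5': mode=DATA remaining=3 emitted=4 chunks_done=1
Byte 12 = '7': mode=DATA remaining=2 emitted=5 chunks_done=1
Byte 13 = 'i': mode=DATA remaining=1 emitted=6 chunks_done=1
Byte 14 = 'f': mode=DATA_DONE remaining=0 emitted=7 chunks_done=1
Byte 15 = 0x0D: mode=DATA_CR remaining=0 emitted=7 chunks_done=1
Byte 16 = 0x0A: mode=SIZE remaining=0 emitted=7 chunks_done=2
Byte 17 = '6': mode=SIZE remaining=0 emitted=7 chunks_done=2
Byte 18 = 0x0D: mode=SIZE_CR remaining=0 emitted=7 chunks_done=2
Byte 19 = 0x0A: mode=DATA remaining=6 emitted=7 chunks_done=2
Byte 20 = 'e': mode=DATA remaining=5 emitted=8 chunks_done=2
Byte 21 = '7': mode=DATA remaining=4 emitted=9 chunks_done=2
Byte 22 = 'r': mode=DATA remaining=3 emitted=10 chunks_done=2
Byte 23 = 'y': mode=DATA remaining=2 emitted=11 chunks_done=2
Byte 24 = '2': mode=DATA remaining=1 emitted=12 chunks_done=2
Byte 25 = 'z': mode=DATA_DONE remaining=0 emitted=13 chunks_done=2
Byte 26 = 0x0D: mode=DATA_CR remaining=0 emitted=13 chunks_done=2
Byte 27 = 0x0A: mode=SIZE remaining=0 emitted=13 chunks_done=3
Byte 28 = '0': mode=SIZE remaining=0 emitted=13 chunks_done=3
Byte 29 = 0x0D: mode=SIZE_CR remaining=0 emitted=13 chunks_done=3
Byte 30 = 0x0A: mode=TERM remaining=0 emitted=13 chunks_done=3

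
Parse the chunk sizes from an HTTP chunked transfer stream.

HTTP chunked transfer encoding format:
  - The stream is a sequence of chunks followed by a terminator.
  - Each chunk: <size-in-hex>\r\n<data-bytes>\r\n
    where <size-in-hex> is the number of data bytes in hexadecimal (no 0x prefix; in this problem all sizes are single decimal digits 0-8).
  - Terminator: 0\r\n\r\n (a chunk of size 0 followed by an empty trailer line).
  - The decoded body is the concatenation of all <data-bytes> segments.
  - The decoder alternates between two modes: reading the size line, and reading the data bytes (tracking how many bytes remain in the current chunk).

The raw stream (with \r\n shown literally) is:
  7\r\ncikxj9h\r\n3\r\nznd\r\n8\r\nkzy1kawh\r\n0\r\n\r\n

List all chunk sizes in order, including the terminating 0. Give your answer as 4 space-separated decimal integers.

Chunk 1: stream[0..1]='7' size=0x7=7, data at stream[3..10]='cikxj9h' -> body[0..7], body so far='cikxj9h'
Chunk 2: stream[12..13]='3' size=0x3=3, data at stream[15..18]='znd' -> body[7..10], body so far='cikxj9hznd'
Chunk 3: stream[20..21]='8' size=0x8=8, data at stream[23..31]='kzy1kawh' -> body[10..18], body so far='cikxj9hzndkzy1kawh'
Chunk 4: stream[33..34]='0' size=0 (terminator). Final body='cikxj9hzndkzy1kawh' (18 bytes)

Answer: 7 3 8 0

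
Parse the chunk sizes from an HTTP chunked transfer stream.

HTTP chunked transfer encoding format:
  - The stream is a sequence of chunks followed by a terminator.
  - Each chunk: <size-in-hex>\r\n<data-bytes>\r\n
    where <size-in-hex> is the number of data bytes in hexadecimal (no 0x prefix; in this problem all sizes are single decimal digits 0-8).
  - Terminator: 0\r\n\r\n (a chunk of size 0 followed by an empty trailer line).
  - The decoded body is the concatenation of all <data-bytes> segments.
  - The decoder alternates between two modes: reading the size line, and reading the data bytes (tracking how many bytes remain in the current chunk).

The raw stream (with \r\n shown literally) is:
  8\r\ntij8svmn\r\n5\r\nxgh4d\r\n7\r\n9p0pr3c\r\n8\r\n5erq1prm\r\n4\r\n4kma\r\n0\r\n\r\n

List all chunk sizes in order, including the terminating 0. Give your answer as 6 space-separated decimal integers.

Answer: 8 5 7 8 4 0

Derivation:
Chunk 1: stream[0..1]='8' size=0x8=8, data at stream[3..11]='tij8svmn' -> body[0..8], body so far='tij8svmn'
Chunk 2: stream[13..14]='5' size=0x5=5, data at stream[16..21]='xgh4d' -> body[8..13], body so far='tij8svmnxgh4d'
Chunk 3: stream[23..24]='7' size=0x7=7, data at stream[26..33]='9p0pr3c' -> body[13..20], body so far='tij8svmnxgh4d9p0pr3c'
Chunk 4: stream[35..36]='8' size=0x8=8, data at stream[38..46]='5erq1prm' -> body[20..28], body so far='tij8svmnxgh4d9p0pr3c5erq1prm'
Chunk 5: stream[48..49]='4' size=0x4=4, data at stream[51..55]='4kma' -> body[28..32], body so far='tij8svmnxgh4d9p0pr3c5erq1prm4kma'
Chunk 6: stream[57..58]='0' size=0 (terminator). Final body='tij8svmnxgh4d9p0pr3c5erq1prm4kma' (32 bytes)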